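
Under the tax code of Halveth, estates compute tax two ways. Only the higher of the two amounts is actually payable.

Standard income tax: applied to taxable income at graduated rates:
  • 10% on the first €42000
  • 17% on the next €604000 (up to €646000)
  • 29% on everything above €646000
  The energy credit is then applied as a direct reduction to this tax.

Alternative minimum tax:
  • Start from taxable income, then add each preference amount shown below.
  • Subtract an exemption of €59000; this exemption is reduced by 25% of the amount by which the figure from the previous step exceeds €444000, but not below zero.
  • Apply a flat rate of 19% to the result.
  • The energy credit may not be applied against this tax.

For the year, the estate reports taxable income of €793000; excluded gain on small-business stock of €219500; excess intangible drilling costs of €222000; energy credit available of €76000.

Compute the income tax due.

Standard income tax:
  €42000 × 10% = €4200
  €604000 × 17% = €102680
  €147000 × 29% = €42630
  → €149510
  Less energy credit €76000 → €73510

Alternative minimum tax:
  Adjusted income: €793000 + €219500 + €222000 = €1234500
  Exemption: 25% × (€1234500 − €444000) = €197625 ≥ €59000, so the exemption is fully phased out
  Base: €1234500 − €0 = €1234500
  €1234500 × 19% = €234555

€234555 > €73510, so the alternative minimum tax is the binding amount.

€234555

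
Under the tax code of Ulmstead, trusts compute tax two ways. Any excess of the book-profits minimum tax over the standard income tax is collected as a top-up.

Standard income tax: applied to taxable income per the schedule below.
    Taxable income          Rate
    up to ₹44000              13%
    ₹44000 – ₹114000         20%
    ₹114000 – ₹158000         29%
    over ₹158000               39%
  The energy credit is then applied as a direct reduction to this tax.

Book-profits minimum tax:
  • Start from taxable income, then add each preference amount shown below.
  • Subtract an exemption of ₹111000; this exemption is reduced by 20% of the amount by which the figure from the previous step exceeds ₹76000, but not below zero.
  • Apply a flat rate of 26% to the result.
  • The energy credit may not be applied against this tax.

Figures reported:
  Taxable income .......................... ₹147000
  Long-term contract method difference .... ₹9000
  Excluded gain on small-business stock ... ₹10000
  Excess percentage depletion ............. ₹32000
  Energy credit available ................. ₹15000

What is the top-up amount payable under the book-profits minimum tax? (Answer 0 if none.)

Standard income tax:
  ₹44000 × 13% = ₹5720
  ₹70000 × 20% = ₹14000
  ₹33000 × 29% = ₹9570
  → ₹29290
  Less energy credit ₹15000 → ₹14290

Book-profits minimum tax:
  Adjusted income: ₹147000 + ₹9000 + ₹10000 + ₹32000 = ₹198000
  Exemption: ₹111000 − 20% × (₹198000 − ₹76000) = ₹111000 − ₹24400 = ₹86600
  Base: ₹198000 − ₹86600 = ₹111400
  ₹111400 × 26% = ₹28964

Excess of book-profits minimum tax over standard income tax: ₹28964 − ₹14290 = ₹14674.

₹14674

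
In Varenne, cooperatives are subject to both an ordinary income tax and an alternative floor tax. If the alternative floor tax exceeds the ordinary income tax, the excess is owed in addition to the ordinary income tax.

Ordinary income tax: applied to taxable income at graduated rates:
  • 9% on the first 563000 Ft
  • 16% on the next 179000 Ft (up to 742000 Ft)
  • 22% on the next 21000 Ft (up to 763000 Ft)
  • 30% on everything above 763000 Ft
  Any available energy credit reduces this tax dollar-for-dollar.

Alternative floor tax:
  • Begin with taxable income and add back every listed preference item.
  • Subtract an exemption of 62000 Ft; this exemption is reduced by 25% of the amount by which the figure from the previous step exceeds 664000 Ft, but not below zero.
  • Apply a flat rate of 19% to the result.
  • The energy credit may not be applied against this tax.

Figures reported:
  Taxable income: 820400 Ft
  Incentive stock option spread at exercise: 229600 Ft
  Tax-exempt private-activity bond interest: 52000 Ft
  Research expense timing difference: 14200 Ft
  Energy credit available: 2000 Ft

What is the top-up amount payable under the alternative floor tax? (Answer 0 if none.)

112928 Ft

Ordinary income tax:
  563000 Ft × 9% = 50670 Ft
  179000 Ft × 16% = 28640 Ft
  21000 Ft × 22% = 4620 Ft
  57400 Ft × 30% = 17220 Ft
  → 101150 Ft
  Less energy credit 2000 Ft → 99150 Ft

Alternative floor tax:
  Adjusted income: 820400 Ft + 229600 Ft + 52000 Ft + 14200 Ft = 1116200 Ft
  Exemption: 25% × (1116200 Ft − 664000 Ft) = 113050 Ft ≥ 62000 Ft, so the exemption is fully phased out
  Base: 1116200 Ft − 0 Ft = 1116200 Ft
  1116200 Ft × 19% = 212078 Ft

Excess of alternative floor tax over ordinary income tax: 212078 Ft − 99150 Ft = 112928 Ft.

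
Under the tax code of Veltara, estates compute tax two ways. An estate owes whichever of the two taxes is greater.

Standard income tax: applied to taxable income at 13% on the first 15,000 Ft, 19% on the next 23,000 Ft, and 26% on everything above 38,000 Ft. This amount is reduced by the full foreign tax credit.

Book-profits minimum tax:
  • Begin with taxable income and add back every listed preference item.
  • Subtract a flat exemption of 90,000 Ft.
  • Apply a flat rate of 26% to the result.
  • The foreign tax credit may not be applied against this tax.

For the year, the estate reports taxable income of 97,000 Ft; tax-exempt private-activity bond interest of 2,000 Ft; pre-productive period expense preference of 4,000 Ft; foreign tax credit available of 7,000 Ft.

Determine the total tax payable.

Book-profits minimum tax:
  Adjusted income: 97,000 Ft + 2,000 Ft + 4,000 Ft = 103,000 Ft
  Less exemption 90,000 Ft → base 13,000 Ft
  13,000 Ft × 26% = 3,380 Ft

Standard income tax:
  15,000 Ft × 13% = 1,950 Ft
  23,000 Ft × 19% = 4,370 Ft
  59,000 Ft × 26% = 15,340 Ft
  → 21,660 Ft
  Less foreign tax credit 7,000 Ft → 14,660 Ft

14,660 Ft > 3,380 Ft, so the standard income tax governs.

14,660 Ft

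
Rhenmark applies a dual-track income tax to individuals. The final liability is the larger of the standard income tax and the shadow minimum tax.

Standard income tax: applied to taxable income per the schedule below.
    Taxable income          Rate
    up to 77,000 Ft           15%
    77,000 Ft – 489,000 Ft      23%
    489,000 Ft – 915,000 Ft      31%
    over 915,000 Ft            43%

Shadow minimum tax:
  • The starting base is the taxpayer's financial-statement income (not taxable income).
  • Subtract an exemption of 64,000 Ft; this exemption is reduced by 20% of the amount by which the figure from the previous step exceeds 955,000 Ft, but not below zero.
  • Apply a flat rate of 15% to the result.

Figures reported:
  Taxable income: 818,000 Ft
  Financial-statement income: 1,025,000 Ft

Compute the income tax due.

208,300 Ft

Shadow minimum tax:
  Base (financial-statement income): 1,025,000 Ft
  Exemption: 64,000 Ft − 20% × (1,025,000 Ft − 955,000 Ft) = 64,000 Ft − 14,000 Ft = 50,000 Ft
  Base: 1,025,000 Ft − 50,000 Ft = 975,000 Ft
  975,000 Ft × 15% = 146,250 Ft

Standard income tax:
  77,000 Ft × 15% = 11,550 Ft
  412,000 Ft × 23% = 94,760 Ft
  329,000 Ft × 31% = 101,990 Ft
  → 208,300 Ft

208,300 Ft > 146,250 Ft, so the standard income tax governs.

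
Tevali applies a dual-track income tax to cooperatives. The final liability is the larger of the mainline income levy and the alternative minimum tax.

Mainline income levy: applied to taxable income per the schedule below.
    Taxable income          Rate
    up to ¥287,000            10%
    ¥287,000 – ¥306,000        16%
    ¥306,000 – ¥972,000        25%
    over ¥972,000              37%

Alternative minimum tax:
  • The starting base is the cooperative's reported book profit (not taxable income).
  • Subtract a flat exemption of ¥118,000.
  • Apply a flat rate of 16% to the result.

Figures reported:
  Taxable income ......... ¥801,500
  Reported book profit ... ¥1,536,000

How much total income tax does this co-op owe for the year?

¥226,880

Mainline income levy:
  ¥287,000 × 10% = ¥28,700
  ¥19,000 × 16% = ¥3,040
  ¥495,500 × 25% = ¥123,875
  → ¥155,615

Alternative minimum tax:
  Base (reported book profit): ¥1,536,000
  Less exemption ¥118,000 → base ¥1,418,000
  ¥1,418,000 × 16% = ¥226,880

¥226,880 > ¥155,615, so the alternative minimum tax is the binding amount.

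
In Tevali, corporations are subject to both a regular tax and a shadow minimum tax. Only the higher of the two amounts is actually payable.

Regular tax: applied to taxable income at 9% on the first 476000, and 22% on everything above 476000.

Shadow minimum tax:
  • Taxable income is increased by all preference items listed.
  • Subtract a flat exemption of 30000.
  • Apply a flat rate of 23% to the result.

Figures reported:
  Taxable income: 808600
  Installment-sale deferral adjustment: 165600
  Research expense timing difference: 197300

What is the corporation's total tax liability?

262545

Shadow minimum tax:
  Adjusted income: 808600 + 165600 + 197300 = 1171500
  Less exemption 30000 → base 1141500
  1141500 × 23% = 262545

Regular tax:
  476000 × 9% = 42840
  332600 × 22% = 73172
  → 116012

262545 > 116012, so the shadow minimum tax is the binding amount.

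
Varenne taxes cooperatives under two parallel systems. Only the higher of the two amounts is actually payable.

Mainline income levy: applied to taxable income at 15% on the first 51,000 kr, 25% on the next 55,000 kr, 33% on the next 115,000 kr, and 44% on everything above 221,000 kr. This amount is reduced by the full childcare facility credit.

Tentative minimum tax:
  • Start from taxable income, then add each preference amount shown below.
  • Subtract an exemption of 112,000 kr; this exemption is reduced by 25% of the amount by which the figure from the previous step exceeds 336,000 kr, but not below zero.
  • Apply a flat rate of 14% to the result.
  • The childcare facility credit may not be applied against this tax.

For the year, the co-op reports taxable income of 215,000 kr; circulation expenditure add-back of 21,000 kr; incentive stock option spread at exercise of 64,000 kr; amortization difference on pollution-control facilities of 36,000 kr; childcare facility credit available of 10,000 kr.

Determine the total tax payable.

Tentative minimum tax:
  Adjusted income: 215,000 kr + 21,000 kr + 64,000 kr + 36,000 kr = 336,000 kr
  Exemption: 336,000 kr ≤ 336,000 kr, so full 112,000 kr applies
  Base: 336,000 kr − 112,000 kr = 224,000 kr
  224,000 kr × 14% = 31,360 kr

Mainline income levy:
  51,000 kr × 15% = 7,650 kr
  55,000 kr × 25% = 13,750 kr
  109,000 kr × 33% = 35,970 kr
  → 57,370 kr
  Less childcare facility credit 10,000 kr → 47,370 kr

47,370 kr > 31,360 kr, so the mainline income levy governs.

47,370 kr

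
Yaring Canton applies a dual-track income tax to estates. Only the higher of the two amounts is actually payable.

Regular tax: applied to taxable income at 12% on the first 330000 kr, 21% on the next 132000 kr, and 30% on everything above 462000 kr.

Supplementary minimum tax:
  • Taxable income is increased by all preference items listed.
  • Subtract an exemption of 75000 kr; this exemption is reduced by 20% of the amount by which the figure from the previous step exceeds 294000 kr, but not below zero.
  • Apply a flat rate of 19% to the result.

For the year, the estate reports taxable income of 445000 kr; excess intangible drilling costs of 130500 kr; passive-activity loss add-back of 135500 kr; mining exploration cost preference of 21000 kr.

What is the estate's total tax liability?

Regular tax:
  330000 kr × 12% = 39600 kr
  115000 kr × 21% = 24150 kr
  → 63750 kr

Supplementary minimum tax:
  Adjusted income: 445000 kr + 130500 kr + 135500 kr + 21000 kr = 732000 kr
  Exemption: 20% × (732000 kr − 294000 kr) = 87600 kr ≥ 75000 kr, so the exemption is fully phased out
  Base: 732000 kr − 0 kr = 732000 kr
  732000 kr × 19% = 139080 kr

139080 kr > 63750 kr, so the supplementary minimum tax is the binding amount.

139080 kr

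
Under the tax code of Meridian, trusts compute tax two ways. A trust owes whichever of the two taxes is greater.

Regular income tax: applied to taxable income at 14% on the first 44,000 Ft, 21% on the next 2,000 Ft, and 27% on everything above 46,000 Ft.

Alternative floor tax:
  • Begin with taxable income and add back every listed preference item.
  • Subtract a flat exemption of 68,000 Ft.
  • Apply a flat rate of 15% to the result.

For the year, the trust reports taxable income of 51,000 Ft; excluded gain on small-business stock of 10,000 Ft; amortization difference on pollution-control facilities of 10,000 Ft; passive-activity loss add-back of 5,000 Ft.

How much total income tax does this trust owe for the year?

7,930 Ft

Alternative floor tax:
  Adjusted income: 51,000 Ft + 10,000 Ft + 10,000 Ft + 5,000 Ft = 76,000 Ft
  Less exemption 68,000 Ft → base 8,000 Ft
  8,000 Ft × 15% = 1,200 Ft

Regular income tax:
  44,000 Ft × 14% = 6,160 Ft
  2,000 Ft × 21% = 420 Ft
  5,000 Ft × 27% = 1,350 Ft
  → 7,930 Ft

7,930 Ft > 1,200 Ft, so the regular income tax governs.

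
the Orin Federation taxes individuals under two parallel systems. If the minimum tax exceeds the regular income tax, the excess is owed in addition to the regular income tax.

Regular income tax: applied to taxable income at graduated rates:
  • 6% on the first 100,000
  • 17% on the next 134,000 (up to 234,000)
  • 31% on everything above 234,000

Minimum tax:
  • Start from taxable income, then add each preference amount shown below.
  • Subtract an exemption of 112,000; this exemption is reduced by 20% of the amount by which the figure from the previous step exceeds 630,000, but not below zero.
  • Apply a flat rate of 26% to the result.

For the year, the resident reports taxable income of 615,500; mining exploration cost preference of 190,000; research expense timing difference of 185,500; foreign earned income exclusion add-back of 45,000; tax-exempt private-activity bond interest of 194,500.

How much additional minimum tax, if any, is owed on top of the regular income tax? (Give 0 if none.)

Minimum tax:
  Adjusted income: 615,500 + 190,000 + 185,500 + 45,000 + 194,500 = 1,230,500
  Exemption: 20% × (1,230,500 − 630,000) = 120,100 ≥ 112,000, so the exemption is fully phased out
  Base: 1,230,500 − 0 = 1,230,500
  1,230,500 × 26% = 319,930

Regular income tax:
  100,000 × 6% = 6,000
  134,000 × 17% = 22,780
  381,500 × 31% = 118,265
  → 147,045

Excess of minimum tax over regular income tax: 319,930 − 147,045 = 172,885.

172,885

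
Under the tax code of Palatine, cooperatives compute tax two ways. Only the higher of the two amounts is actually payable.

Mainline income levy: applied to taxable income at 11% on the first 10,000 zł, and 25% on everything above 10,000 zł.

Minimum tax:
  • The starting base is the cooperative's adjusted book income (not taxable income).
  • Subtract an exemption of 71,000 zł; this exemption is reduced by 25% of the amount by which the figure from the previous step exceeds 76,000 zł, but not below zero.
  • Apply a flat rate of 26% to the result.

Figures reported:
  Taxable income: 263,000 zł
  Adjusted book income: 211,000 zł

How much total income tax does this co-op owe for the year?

Minimum tax:
  Base (adjusted book income): 211,000 zł
  Exemption: 71,000 zł − 25% × (211,000 zł − 76,000 zł) = 71,000 zł − 33,750 zł = 37,250 zł
  Base: 211,000 zł − 37,250 zł = 173,750 zł
  173,750 zł × 26% = 45,175 zł

Mainline income levy:
  10,000 zł × 11% = 1,100 zł
  253,000 zł × 25% = 63,250 zł
  → 64,350 zł

64,350 zł > 45,175 zł, so the mainline income levy governs.

64,350 zł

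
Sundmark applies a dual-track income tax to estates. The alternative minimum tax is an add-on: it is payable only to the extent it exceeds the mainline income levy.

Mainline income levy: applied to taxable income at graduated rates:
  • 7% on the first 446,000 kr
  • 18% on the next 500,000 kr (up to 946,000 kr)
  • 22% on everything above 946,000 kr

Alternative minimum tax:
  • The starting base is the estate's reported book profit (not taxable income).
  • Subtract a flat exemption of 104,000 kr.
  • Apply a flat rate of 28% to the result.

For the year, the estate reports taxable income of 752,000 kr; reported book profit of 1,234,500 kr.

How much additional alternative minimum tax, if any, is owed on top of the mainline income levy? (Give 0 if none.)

Mainline income levy:
  446,000 kr × 7% = 31,220 kr
  306,000 kr × 18% = 55,080 kr
  → 86,300 kr

Alternative minimum tax:
  Base (reported book profit): 1,234,500 kr
  Less exemption 104,000 kr → base 1,130,500 kr
  1,130,500 kr × 28% = 316,540 kr

Excess of alternative minimum tax over mainline income levy: 316,540 kr − 86,300 kr = 230,240 kr.

230,240 kr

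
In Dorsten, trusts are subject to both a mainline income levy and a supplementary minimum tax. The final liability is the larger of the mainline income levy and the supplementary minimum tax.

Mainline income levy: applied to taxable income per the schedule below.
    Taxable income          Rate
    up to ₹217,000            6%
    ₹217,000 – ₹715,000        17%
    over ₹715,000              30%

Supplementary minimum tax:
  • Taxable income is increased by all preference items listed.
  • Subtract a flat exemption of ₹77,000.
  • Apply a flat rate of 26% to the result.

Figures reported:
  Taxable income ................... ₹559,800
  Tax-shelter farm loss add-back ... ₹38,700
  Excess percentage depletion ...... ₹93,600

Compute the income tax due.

₹159,926

Mainline income levy:
  ₹217,000 × 6% = ₹13,020
  ₹342,800 × 17% = ₹58,276
  → ₹71,296

Supplementary minimum tax:
  Adjusted income: ₹559,800 + ₹38,700 + ₹93,600 = ₹692,100
  Less exemption ₹77,000 → base ₹615,100
  ₹615,100 × 26% = ₹159,926

₹159,926 > ₹71,296, so the supplementary minimum tax is the binding amount.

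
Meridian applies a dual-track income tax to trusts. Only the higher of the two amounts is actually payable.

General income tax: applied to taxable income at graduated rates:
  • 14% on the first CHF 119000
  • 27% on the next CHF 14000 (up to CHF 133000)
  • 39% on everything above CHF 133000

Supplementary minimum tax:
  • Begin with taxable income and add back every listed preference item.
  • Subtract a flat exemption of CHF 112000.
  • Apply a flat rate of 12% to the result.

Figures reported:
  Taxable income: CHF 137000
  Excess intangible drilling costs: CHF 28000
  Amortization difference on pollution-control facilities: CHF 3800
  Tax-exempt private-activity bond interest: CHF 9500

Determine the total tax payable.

General income tax:
  CHF 119000 × 14% = CHF 16660
  CHF 14000 × 27% = CHF 3780
  CHF 4000 × 39% = CHF 1560
  → CHF 22000

Supplementary minimum tax:
  Adjusted income: CHF 137000 + CHF 28000 + CHF 3800 + CHF 9500 = CHF 178300
  Less exemption CHF 112000 → base CHF 66300
  CHF 66300 × 12% = CHF 7956

CHF 22000 > CHF 7956, so the general income tax governs.

CHF 22000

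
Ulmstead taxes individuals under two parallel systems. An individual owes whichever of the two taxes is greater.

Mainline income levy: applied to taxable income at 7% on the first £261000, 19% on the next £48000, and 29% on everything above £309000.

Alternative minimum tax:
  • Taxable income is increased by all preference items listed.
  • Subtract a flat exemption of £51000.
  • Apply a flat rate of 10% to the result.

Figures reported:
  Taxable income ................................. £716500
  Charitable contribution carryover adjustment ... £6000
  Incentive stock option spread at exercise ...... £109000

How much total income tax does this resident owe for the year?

Alternative minimum tax:
  Adjusted income: £716500 + £6000 + £109000 = £831500
  Less exemption £51000 → base £780500
  £780500 × 10% = £78050

Mainline income levy:
  £261000 × 7% = £18270
  £48000 × 19% = £9120
  £407500 × 29% = £118175
  → £145565

£145565 > £78050, so the mainline income levy governs.

£145565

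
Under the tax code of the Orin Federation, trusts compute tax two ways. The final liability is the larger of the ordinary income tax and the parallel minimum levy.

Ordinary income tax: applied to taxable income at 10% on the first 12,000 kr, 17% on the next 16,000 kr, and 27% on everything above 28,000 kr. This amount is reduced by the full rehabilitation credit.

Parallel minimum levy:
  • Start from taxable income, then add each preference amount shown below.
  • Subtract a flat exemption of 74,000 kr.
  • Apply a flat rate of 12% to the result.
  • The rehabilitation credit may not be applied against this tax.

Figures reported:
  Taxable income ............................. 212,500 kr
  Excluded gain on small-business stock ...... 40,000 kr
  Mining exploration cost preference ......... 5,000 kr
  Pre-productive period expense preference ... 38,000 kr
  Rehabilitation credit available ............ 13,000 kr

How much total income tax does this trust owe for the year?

40,735 kr

Parallel minimum levy:
  Adjusted income: 212,500 kr + 40,000 kr + 5,000 kr + 38,000 kr = 295,500 kr
  Less exemption 74,000 kr → base 221,500 kr
  221,500 kr × 12% = 26,580 kr

Ordinary income tax:
  12,000 kr × 10% = 1,200 kr
  16,000 kr × 17% = 2,720 kr
  184,500 kr × 27% = 49,815 kr
  → 53,735 kr
  Less rehabilitation credit 13,000 kr → 40,735 kr

40,735 kr > 26,580 kr, so the ordinary income tax governs.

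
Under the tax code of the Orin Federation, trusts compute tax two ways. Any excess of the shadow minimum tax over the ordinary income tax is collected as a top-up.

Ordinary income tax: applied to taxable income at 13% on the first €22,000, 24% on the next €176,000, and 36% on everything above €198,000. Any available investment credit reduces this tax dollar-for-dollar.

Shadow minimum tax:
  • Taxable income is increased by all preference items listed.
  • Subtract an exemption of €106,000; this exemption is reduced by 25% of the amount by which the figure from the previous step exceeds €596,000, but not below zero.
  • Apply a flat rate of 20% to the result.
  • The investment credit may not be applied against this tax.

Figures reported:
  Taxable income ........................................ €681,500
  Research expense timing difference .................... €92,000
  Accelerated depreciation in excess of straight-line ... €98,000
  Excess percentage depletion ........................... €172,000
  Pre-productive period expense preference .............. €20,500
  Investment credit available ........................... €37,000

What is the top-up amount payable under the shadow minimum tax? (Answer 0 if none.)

Shadow minimum tax:
  Adjusted income: €681,500 + €92,000 + €98,000 + €172,000 + €20,500 = €1,064,000
  Exemption: 25% × (€1,064,000 − €596,000) = €117,000 ≥ €106,000, so the exemption is fully phased out
  Base: €1,064,000 − €0 = €1,064,000
  €1,064,000 × 20% = €212,800

Ordinary income tax:
  €22,000 × 13% = €2,860
  €176,000 × 24% = €42,240
  €483,500 × 36% = €174,060
  → €219,160
  Less investment credit €37,000 → €182,160

Excess of shadow minimum tax over ordinary income tax: €212,800 − €182,160 = €30,640.

€30,640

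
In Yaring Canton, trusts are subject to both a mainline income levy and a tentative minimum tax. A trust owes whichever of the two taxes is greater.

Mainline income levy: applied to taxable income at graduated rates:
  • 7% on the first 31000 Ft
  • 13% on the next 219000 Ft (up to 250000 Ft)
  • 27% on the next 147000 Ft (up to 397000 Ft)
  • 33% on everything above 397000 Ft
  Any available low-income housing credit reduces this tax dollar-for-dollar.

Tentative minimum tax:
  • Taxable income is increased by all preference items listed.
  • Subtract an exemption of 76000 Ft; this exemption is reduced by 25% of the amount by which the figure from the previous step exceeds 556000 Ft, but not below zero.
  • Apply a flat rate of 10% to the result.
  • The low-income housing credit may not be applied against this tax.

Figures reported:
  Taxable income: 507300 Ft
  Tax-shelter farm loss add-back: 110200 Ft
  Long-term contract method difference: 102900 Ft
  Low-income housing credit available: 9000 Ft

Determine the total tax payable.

97729 Ft

Mainline income levy:
  31000 Ft × 7% = 2170 Ft
  219000 Ft × 13% = 28470 Ft
  147000 Ft × 27% = 39690 Ft
  110300 Ft × 33% = 36399 Ft
  → 106729 Ft
  Less low-income housing credit 9000 Ft → 97729 Ft

Tentative minimum tax:
  Adjusted income: 507300 Ft + 110200 Ft + 102900 Ft = 720400 Ft
  Exemption: 76000 Ft − 25% × (720400 Ft − 556000 Ft) = 76000 Ft − 41100 Ft = 34900 Ft
  Base: 720400 Ft − 34900 Ft = 685500 Ft
  685500 Ft × 10% = 68550 Ft

97729 Ft > 68550 Ft, so the mainline income levy governs.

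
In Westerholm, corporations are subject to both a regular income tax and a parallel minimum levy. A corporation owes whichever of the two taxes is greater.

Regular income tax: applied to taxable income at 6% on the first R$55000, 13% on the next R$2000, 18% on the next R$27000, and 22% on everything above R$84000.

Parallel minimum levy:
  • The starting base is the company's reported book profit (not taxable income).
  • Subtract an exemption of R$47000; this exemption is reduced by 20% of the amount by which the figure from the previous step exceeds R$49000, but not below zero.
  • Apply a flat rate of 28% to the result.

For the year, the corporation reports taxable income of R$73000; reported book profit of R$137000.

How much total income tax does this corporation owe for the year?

Parallel minimum levy:
  Base (reported book profit): R$137000
  Exemption: R$47000 − 20% × (R$137000 − R$49000) = R$47000 − R$17600 = R$29400
  Base: R$137000 − R$29400 = R$107600
  R$107600 × 28% = R$30128

Regular income tax:
  R$55000 × 6% = R$3300
  R$2000 × 13% = R$260
  R$16000 × 18% = R$2880
  → R$6440

R$30128 > R$6440, so the parallel minimum levy is the binding amount.

R$30128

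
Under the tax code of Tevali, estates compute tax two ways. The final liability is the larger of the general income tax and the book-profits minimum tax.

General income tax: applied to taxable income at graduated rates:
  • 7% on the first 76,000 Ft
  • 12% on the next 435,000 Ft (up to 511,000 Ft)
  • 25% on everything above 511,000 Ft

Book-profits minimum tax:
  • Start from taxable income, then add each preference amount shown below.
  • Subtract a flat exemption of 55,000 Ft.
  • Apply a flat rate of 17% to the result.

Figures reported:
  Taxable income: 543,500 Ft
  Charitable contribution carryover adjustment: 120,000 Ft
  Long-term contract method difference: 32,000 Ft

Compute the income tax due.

108,885 Ft

Book-profits minimum tax:
  Adjusted income: 543,500 Ft + 120,000 Ft + 32,000 Ft = 695,500 Ft
  Less exemption 55,000 Ft → base 640,500 Ft
  640,500 Ft × 17% = 108,885 Ft

General income tax:
  76,000 Ft × 7% = 5,320 Ft
  435,000 Ft × 12% = 52,200 Ft
  32,500 Ft × 25% = 8,125 Ft
  → 65,645 Ft

108,885 Ft > 65,645 Ft, so the book-profits minimum tax is the binding amount.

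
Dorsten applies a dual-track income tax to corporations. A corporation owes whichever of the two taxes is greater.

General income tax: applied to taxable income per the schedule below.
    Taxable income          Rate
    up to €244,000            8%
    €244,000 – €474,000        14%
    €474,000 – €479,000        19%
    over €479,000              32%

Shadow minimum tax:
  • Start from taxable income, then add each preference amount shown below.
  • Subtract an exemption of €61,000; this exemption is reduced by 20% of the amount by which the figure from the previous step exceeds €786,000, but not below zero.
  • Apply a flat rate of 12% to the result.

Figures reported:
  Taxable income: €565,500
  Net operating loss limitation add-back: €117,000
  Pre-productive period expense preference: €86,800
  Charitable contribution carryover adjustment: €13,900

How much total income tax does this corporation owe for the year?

€86,664

Shadow minimum tax:
  Adjusted income: €565,500 + €117,000 + €86,800 + €13,900 = €783,200
  Exemption: €783,200 ≤ €786,000, so full €61,000 applies
  Base: €783,200 − €61,000 = €722,200
  €722,200 × 12% = €86,664

General income tax:
  €244,000 × 8% = €19,520
  €230,000 × 14% = €32,200
  €5,000 × 19% = €950
  €86,500 × 32% = €27,680
  → €80,350

€86,664 > €80,350, so the shadow minimum tax is the binding amount.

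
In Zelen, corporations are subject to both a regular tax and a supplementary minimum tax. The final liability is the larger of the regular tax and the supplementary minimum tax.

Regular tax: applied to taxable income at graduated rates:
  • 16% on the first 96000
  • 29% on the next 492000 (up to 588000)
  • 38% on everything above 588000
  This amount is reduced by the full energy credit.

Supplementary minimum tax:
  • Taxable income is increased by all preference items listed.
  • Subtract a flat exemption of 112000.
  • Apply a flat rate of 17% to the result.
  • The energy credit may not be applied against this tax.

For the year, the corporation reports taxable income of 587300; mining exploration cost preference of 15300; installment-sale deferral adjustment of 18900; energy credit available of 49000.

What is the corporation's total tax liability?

Regular tax:
  96000 × 16% = 15360
  491300 × 29% = 142477
  → 157837
  Less energy credit 49000 → 108837

Supplementary minimum tax:
  Adjusted income: 587300 + 15300 + 18900 = 621500
  Less exemption 112000 → base 509500
  509500 × 17% = 86615

108837 > 86615, so the regular tax governs.

108837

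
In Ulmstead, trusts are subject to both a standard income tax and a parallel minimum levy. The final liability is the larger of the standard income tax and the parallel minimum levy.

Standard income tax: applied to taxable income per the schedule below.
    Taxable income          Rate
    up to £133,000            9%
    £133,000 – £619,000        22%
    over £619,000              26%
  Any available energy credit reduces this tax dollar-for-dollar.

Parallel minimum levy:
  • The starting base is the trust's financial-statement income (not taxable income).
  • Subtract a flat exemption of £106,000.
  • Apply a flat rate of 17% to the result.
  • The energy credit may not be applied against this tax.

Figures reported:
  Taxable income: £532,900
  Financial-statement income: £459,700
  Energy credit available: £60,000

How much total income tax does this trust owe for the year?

£60,129

Parallel minimum levy:
  Base (financial-statement income): £459,700
  Less exemption £106,000 → base £353,700
  £353,700 × 17% = £60,129

Standard income tax:
  £133,000 × 9% = £11,970
  £399,900 × 22% = £87,978
  → £99,948
  Less energy credit £60,000 → £39,948

£60,129 > £39,948, so the parallel minimum levy is the binding amount.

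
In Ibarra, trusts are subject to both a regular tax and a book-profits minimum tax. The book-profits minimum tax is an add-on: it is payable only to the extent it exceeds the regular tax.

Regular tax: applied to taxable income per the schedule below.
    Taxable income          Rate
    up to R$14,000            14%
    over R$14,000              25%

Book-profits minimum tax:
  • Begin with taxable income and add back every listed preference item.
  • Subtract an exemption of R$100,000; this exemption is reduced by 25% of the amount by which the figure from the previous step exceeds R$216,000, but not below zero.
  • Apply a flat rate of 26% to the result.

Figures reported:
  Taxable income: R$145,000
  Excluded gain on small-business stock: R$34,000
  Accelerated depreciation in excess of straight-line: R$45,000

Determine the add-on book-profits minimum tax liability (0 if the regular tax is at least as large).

Book-profits minimum tax:
  Adjusted income: R$145,000 + R$34,000 + R$45,000 = R$224,000
  Exemption: R$100,000 − 25% × (R$224,000 − R$216,000) = R$100,000 − R$2,000 = R$98,000
  Base: R$224,000 − R$98,000 = R$126,000
  R$126,000 × 26% = R$32,760

Regular tax:
  R$14,000 × 14% = R$1,960
  R$131,000 × 25% = R$32,750
  → R$34,710

R$32,760 ≤ R$34,710, so no add-on is due.

R$0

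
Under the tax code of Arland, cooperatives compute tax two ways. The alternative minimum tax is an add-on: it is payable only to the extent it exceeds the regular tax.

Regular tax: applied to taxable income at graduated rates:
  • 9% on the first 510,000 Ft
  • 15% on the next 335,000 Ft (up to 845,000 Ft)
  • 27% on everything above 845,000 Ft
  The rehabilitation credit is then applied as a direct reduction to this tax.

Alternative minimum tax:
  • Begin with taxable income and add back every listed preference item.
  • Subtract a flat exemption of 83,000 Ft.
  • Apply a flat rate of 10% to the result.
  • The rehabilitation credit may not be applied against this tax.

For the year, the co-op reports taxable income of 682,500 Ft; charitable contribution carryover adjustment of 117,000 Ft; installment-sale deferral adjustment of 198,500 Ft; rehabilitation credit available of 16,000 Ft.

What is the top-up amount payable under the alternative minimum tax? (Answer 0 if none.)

Alternative minimum tax:
  Adjusted income: 682,500 Ft + 117,000 Ft + 198,500 Ft = 998,000 Ft
  Less exemption 83,000 Ft → base 915,000 Ft
  915,000 Ft × 10% = 91,500 Ft

Regular tax:
  510,000 Ft × 9% = 45,900 Ft
  172,500 Ft × 15% = 25,875 Ft
  → 71,775 Ft
  Less rehabilitation credit 16,000 Ft → 55,775 Ft

Excess of alternative minimum tax over regular tax: 91,500 Ft − 55,775 Ft = 35,725 Ft.

35,725 Ft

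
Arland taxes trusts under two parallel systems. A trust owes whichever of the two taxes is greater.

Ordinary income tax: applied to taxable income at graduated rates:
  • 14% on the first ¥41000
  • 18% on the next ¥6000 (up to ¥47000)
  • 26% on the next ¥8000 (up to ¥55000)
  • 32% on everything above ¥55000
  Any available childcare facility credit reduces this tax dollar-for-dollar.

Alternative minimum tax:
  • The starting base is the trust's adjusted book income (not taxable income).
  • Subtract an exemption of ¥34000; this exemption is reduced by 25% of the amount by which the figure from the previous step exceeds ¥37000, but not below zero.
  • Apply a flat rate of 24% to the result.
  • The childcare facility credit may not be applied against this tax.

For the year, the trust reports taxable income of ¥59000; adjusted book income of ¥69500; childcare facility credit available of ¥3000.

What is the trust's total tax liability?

¥10470

Ordinary income tax:
  ¥41000 × 14% = ¥5740
  ¥6000 × 18% = ¥1080
  ¥8000 × 26% = ¥2080
  ¥4000 × 32% = ¥1280
  → ¥10180
  Less childcare facility credit ¥3000 → ¥7180

Alternative minimum tax:
  Base (adjusted book income): ¥69500
  Exemption: ¥34000 − 25% × (¥69500 − ¥37000) = ¥34000 − ¥8125 = ¥25875
  Base: ¥69500 − ¥25875 = ¥43625
  ¥43625 × 24% = ¥10470

¥10470 > ¥7180, so the alternative minimum tax is the binding amount.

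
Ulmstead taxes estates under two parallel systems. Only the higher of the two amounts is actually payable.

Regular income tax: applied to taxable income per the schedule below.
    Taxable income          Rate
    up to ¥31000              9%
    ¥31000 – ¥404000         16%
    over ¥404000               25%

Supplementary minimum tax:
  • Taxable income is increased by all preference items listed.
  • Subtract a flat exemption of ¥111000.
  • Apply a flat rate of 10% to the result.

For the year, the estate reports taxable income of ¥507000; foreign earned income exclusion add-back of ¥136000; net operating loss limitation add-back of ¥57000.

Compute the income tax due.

Regular income tax:
  ¥31000 × 9% = ¥2790
  ¥373000 × 16% = ¥59680
  ¥103000 × 25% = ¥25750
  → ¥88220

Supplementary minimum tax:
  Adjusted income: ¥507000 + ¥136000 + ¥57000 = ¥700000
  Less exemption ¥111000 → base ¥589000
  ¥589000 × 10% = ¥58900

¥88220 > ¥58900, so the regular income tax governs.

¥88220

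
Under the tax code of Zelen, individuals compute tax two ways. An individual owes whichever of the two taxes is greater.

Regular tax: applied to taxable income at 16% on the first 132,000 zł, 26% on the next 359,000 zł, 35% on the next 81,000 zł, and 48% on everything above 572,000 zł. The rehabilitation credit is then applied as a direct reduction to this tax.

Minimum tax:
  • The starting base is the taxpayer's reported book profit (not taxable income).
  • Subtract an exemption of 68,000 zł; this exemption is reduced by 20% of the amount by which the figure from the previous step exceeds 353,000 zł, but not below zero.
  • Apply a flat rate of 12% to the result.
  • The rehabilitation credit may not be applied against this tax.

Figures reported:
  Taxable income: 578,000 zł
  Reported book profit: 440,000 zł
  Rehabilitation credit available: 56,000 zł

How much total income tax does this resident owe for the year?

Minimum tax:
  Base (reported book profit): 440,000 zł
  Exemption: 68,000 zł − 20% × (440,000 zł − 353,000 zł) = 68,000 zł − 17,400 zł = 50,600 zł
  Base: 440,000 zł − 50,600 zł = 389,400 zł
  389,400 zł × 12% = 46,728 zł

Regular tax:
  132,000 zł × 16% = 21,120 zł
  359,000 zł × 26% = 93,340 zł
  81,000 zł × 35% = 28,350 zł
  6,000 zł × 48% = 2,880 zł
  → 145,690 zł
  Less rehabilitation credit 56,000 zł → 89,690 zł

89,690 zł > 46,728 zł, so the regular tax governs.

89,690 zł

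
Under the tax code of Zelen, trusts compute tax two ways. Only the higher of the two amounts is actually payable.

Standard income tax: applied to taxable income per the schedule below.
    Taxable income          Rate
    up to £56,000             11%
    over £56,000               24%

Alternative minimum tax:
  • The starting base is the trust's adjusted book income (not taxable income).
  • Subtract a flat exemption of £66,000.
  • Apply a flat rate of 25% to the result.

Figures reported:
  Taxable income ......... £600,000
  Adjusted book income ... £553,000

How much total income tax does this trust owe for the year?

Alternative minimum tax:
  Base (adjusted book income): £553,000
  Less exemption £66,000 → base £487,000
  £487,000 × 25% = £121,750

Standard income tax:
  £56,000 × 11% = £6,160
  £544,000 × 24% = £130,560
  → £136,720

£136,720 > £121,750, so the standard income tax governs.

£136,720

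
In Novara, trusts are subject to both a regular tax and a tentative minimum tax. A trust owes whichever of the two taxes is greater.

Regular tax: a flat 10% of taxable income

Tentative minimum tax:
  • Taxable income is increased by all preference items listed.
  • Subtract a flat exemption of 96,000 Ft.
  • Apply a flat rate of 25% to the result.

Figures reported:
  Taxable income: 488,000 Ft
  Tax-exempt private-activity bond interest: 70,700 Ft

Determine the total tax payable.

Regular tax:
  488,000 Ft × 10% = 48,800 Ft

Tentative minimum tax:
  Adjusted income: 488,000 Ft + 70,700 Ft = 558,700 Ft
  Less exemption 96,000 Ft → base 462,700 Ft
  462,700 Ft × 25% = 115,675 Ft

115,675 Ft > 48,800 Ft, so the tentative minimum tax is the binding amount.

115,675 Ft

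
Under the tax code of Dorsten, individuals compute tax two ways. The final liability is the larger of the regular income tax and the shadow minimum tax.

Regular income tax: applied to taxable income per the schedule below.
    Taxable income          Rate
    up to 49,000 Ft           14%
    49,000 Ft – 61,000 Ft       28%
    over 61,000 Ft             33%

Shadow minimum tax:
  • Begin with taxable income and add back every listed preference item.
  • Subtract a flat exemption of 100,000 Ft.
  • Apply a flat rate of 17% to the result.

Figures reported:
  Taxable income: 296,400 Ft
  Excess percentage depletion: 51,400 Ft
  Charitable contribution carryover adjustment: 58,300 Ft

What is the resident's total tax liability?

Shadow minimum tax:
  Adjusted income: 296,400 Ft + 51,400 Ft + 58,300 Ft = 406,100 Ft
  Less exemption 100,000 Ft → base 306,100 Ft
  306,100 Ft × 17% = 52,037 Ft

Regular income tax:
  49,000 Ft × 14% = 6,860 Ft
  12,000 Ft × 28% = 3,360 Ft
  235,400 Ft × 33% = 77,682 Ft
  → 87,902 Ft

87,902 Ft > 52,037 Ft, so the regular income tax governs.

87,902 Ft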